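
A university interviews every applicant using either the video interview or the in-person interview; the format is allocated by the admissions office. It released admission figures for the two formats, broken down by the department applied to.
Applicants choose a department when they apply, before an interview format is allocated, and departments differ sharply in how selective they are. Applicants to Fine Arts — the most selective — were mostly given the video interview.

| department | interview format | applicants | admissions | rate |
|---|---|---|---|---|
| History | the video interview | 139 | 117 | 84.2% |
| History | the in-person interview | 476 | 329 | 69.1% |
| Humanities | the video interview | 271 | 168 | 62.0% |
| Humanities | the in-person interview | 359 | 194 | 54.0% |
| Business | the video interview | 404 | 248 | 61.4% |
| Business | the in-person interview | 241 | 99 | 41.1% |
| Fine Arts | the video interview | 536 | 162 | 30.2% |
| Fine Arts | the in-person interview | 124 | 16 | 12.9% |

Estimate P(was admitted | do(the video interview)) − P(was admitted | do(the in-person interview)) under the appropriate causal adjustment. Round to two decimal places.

+0.15

Department satisfies the back-door criterion: it is not a descendant of the interview format, and it blocks the spurious path from interview format to outcome. Adjusting for it (i.e., using the within-department rates) gives the causal effect.
Adjusting over the population distribution of department: 0.241·(0.842−0.691) + 0.247·(0.620−0.540) + 0.253·(0.614−0.411) + 0.259·(0.302−0.129) = +0.152.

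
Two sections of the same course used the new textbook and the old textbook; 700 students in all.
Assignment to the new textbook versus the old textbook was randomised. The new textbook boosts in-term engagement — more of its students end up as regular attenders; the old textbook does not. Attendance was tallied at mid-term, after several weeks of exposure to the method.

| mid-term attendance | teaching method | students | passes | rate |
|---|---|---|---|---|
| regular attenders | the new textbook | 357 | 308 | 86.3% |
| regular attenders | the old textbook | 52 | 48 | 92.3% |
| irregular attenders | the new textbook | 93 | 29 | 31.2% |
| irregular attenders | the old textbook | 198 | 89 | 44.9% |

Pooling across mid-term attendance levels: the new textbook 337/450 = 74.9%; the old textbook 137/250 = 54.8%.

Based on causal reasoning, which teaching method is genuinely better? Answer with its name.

The mid-term attendance-specific comparison favours the old textbook throughout, but the pooled figures favour the new textbook. The question is whether to condition on mid-term attendance.
Mid-term attendance here is a post-treatment variable shaped by the teaching method; conditioning on it would introduce bias rather than remove it. The overall comparison is the causal one.
Pooled: the new textbook 74.9% vs the old textbook 54.8%; the new textbook is higher overall.

the new textbook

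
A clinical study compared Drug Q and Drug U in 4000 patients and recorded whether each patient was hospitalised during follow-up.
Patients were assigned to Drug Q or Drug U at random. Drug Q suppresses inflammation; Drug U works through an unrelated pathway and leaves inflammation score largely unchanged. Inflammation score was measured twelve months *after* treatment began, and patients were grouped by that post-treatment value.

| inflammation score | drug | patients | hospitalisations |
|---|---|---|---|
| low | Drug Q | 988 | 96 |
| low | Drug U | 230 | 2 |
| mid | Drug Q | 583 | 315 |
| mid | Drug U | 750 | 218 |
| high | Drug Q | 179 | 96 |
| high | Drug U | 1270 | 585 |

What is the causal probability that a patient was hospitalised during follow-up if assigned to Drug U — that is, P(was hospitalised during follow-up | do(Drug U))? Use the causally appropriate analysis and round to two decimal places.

0.36

The inflammation score-specific comparison favours Drug U throughout, but the pooled figures favour Drug Q. The question is whether to condition on inflammation score.
Inflammation score here is a post-treatment variable shaped by the drug; conditioning on it would introduce bias rather than remove it. The overall comparison is the causal one.
So P(outcome | do(Drug U)) is just the pooled rate for Drug U: 805/2250 = 0.358.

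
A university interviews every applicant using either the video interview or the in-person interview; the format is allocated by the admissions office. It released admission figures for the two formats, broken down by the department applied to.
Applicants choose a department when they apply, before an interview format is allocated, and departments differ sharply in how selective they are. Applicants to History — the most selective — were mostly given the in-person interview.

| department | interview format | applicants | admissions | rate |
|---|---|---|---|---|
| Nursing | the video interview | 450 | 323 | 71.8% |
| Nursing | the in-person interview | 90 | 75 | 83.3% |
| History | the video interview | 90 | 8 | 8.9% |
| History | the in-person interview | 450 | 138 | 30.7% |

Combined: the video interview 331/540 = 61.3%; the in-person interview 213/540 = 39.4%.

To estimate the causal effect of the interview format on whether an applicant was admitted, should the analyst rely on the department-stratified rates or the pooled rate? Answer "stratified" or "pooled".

Department satisfies the back-door criterion: it is not a descendant of the interview format, and it blocks the spurious path from interview format to outcome. Adjusting for it (i.e., using the within-department rates) gives the causal effect.
Within each level — Nursing: 71.8% vs 83.3%; History: 8.9% vs 30.7% — the in-person interview is higher every time.

stratified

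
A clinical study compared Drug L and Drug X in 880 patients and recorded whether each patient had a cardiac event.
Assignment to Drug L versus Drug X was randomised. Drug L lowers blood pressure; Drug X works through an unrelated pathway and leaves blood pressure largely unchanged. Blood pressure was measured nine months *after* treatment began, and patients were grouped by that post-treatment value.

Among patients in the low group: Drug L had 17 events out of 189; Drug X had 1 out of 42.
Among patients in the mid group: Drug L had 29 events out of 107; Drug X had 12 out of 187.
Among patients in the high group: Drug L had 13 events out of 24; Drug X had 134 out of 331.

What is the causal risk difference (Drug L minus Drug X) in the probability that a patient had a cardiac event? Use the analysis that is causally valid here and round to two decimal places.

Stratifying would compare drugs among patients the drugs themselves sorted into blood pressure groups — a form of selection on an intermediate. The unconditioned pooled rates give the total causal effect.
The causal difference is the pooled difference: 0.184 − 0.263 = -0.078.

-0.08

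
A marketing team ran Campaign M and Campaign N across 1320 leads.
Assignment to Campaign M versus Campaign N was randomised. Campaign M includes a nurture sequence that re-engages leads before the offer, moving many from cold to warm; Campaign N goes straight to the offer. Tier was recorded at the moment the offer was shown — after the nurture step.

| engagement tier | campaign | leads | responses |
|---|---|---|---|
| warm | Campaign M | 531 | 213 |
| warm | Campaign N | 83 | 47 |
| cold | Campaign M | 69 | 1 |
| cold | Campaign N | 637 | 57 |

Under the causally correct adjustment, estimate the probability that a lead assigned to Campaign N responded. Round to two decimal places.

The distribution of engagement tier is itself part of what the campaign does — it is an intermediate outcome. Holding it fixed would remove that part of the effect; the total effect is the pooled difference.
So P(outcome | do(Campaign N)) is just the pooled rate for Campaign N: 104/720 = 0.144.

0.14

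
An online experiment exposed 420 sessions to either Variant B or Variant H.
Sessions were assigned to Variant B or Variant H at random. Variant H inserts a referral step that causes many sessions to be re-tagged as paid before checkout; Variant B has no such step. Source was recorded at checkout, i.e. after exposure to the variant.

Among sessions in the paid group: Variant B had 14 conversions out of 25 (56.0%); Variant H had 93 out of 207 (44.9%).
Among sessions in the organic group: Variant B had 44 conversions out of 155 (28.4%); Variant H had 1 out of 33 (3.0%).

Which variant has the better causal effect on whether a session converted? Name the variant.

Variant H

The traffic source-specific comparison favours Variant B throughout, but the pooled figures favour Variant H. The question is whether to condition on traffic source.
Stratifying would compare variants among sessions the variants themselves sorted into traffic source groups — a form of selection on an intermediate. The unconditioned pooled rates give the total causal effect.
Pooled: Variant B 32.2% vs Variant H 39.2%; Variant H is higher overall.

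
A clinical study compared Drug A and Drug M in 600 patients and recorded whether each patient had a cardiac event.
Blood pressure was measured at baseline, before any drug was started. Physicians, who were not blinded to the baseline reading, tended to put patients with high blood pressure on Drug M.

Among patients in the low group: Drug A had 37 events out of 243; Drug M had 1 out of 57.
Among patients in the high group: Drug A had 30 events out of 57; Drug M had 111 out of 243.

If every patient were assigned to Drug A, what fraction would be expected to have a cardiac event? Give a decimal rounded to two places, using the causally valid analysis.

0.34

Blood pressure is set before the drug has any effect — it is not caused by the drug — and it independently drives the outcome. That makes it a confounder, so the causal comparison is within blood pressure levels.
Standardising Drug A to the population blood pressure mix: 0.500·37/243 + 0.500·30/57 = 0.339.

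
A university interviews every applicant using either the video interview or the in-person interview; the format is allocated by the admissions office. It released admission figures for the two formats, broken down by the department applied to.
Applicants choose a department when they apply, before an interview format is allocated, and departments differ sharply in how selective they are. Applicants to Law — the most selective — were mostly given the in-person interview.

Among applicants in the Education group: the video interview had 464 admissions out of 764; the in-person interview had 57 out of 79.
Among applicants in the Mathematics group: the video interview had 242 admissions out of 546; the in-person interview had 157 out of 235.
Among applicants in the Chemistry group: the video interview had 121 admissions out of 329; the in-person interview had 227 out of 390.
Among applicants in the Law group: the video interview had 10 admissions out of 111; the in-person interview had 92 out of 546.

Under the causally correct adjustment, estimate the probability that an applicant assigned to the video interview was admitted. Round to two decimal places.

the in-person interview is higher inside every department stratum but the video interview is higher in aggregate. Whether to stratify depends on how department relates to the interview format.
Department is set before the interview format has any effect — it is not caused by the interview format — and it independently drives the outcome. That makes it a confounder, so the causal comparison is within department levels.
Standardising the video interview to the population department mix: 0.281·464/764 + 0.260·242/546 + 0.240·121/329 + 0.219·10/111 = 0.394.

0.39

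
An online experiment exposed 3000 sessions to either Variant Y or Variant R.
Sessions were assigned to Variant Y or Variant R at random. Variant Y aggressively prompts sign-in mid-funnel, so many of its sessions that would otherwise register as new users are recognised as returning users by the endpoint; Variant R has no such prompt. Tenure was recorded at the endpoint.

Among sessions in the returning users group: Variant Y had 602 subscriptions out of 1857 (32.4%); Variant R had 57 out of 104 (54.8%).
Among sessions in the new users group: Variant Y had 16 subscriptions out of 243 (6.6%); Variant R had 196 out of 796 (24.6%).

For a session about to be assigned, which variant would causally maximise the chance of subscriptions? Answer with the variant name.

Variant Y

The user tenure-specific comparison favours Variant R throughout, but the pooled figures favour Variant Y. The question is whether to condition on user tenure.
User tenure lies on the pathway variant → user tenure → outcome, so adjusting for it blocks the indirect effect. For the total causal effect of variant, use the unadjusted pooled rates.
Pooled: Variant Y 29.4% vs Variant R 28.1%; Variant Y is higher overall.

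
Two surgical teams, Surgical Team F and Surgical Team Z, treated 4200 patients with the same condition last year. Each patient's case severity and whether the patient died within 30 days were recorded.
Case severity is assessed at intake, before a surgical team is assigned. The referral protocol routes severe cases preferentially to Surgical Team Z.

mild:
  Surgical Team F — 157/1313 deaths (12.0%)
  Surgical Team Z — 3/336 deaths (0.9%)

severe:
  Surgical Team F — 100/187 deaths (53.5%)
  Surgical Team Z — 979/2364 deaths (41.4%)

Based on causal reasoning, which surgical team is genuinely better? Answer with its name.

Case severity satisfies the back-door criterion: it is not a descendant of the surgical team, and it blocks the spurious path from surgical team to outcome. Adjusting for it (i.e., using the within-case severity rates) gives the causal effect.
Within each level — mild: 12.0% vs 0.9%; severe: 53.5% vs 41.4% — Surgical Team Z is lower every time.

Surgical Team Z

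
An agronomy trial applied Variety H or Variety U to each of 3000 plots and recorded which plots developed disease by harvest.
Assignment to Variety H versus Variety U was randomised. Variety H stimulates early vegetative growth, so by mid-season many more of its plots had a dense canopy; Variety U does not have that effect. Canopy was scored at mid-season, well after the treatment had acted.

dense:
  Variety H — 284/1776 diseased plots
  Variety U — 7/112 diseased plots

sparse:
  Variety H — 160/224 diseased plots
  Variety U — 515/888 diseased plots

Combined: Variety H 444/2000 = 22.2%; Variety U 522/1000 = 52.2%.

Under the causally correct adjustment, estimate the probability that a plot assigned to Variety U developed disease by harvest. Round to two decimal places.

Because the variety influences mid-season canopy, mid-season canopy is a post-treatment mediator, not a confounder. Stratifying on it would bias the estimate; the causal effect is the crude pooled difference.
So P(outcome | do(Variety U)) is just the pooled rate for Variety U: 522/1000 = 0.522.

0.52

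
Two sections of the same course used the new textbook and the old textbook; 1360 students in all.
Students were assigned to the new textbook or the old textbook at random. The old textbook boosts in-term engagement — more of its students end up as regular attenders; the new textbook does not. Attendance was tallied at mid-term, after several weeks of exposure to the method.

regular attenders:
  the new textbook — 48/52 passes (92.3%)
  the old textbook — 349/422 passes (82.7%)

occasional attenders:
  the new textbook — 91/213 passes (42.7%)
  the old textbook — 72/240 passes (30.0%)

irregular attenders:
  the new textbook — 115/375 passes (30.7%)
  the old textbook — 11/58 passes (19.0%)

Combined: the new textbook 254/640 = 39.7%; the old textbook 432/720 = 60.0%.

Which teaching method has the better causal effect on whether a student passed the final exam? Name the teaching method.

the old textbook

the new textbook is higher inside every mid-term attendance stratum but the old textbook is higher in aggregate. Whether to stratify depends on how mid-term attendance relates to the teaching method.
Because the teaching method influences mid-term attendance, mid-term attendance is a post-treatment mediator, not a confounder. Stratifying on it would bias the estimate; the causal effect is the crude pooled difference.
Pooled: the new textbook 39.7% vs the old textbook 60.0%; the old textbook is higher overall.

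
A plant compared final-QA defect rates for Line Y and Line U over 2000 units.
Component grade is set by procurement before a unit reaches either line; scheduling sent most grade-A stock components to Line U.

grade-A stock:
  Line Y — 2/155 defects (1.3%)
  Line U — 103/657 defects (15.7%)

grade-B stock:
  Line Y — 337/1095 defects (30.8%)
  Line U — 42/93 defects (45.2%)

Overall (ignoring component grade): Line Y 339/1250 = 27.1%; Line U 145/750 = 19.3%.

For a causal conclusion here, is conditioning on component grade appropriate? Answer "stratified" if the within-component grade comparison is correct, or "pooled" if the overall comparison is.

The component grade-specific comparison favours Line Y throughout, but the pooled figures favour Line U. The question is whether to condition on component grade.
The imbalance in component grade arose from how units were allocated, not from anything the line did; and component grade independently affects the outcome. The pooled gap is confounded — condition on component grade.
Within each level — grade-A stock: 1.3% vs 15.7%; grade-B stock: 30.8% vs 45.2% — Line Y is lower every time.

stratified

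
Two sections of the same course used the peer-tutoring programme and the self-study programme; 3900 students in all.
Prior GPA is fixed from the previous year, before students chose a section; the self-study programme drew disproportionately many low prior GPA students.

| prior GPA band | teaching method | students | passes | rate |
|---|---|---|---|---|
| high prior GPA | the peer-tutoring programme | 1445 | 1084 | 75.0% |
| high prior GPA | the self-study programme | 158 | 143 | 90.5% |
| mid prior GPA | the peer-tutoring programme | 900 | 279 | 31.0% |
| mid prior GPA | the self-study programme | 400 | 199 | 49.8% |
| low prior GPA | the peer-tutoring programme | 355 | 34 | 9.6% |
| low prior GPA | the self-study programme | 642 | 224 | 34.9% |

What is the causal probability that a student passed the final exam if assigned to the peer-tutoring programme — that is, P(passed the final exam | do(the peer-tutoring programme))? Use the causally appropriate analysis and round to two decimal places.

the self-study programme is higher inside every prior GPA band stratum but the peer-tutoring programme is higher in aggregate. Whether to stratify depends on how prior GPA band relates to the teaching method.
Nothing the teaching method does changes prior GPA band; the imbalance is an allocation artefact. With prior GPA band also predicting the outcome, the pooled figure is confounded, and the within-stratum comparison is the causal one.
Standardising the peer-tutoring programme to the population prior GPA band mix: 0.411·1084/1445 + 0.333·279/900 + 0.256·34/355 = 0.436.

0.44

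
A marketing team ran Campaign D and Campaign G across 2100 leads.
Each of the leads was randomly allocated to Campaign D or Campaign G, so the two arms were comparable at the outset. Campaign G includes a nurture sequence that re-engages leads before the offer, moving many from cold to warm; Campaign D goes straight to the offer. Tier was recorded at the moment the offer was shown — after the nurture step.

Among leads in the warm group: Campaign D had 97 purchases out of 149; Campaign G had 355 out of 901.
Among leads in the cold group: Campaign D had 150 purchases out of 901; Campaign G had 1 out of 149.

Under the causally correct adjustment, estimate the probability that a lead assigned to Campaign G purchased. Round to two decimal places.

Engagement tier lies on the pathway campaign → engagement tier → outcome, so adjusting for it blocks the indirect effect. For the total causal effect of campaign, use the unadjusted pooled rates.
So P(outcome | do(Campaign G)) is just the pooled rate for Campaign G: 356/1050 = 0.339.

0.34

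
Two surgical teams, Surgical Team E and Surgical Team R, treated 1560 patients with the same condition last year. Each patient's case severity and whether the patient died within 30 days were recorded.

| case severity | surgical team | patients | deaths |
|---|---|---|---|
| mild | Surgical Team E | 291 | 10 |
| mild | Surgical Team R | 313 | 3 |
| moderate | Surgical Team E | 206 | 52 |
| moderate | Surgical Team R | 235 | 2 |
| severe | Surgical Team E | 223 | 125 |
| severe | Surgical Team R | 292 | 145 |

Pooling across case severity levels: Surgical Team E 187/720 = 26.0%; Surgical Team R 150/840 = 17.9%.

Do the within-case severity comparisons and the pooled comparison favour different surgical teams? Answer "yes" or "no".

Within each case severity level (mild 3.4% vs 1.0%; moderate 25.2% vs 0.9%; severe 56.1% vs 49.7%), Surgical Team R has the lower rate every time. Pooled: 26.0% vs 17.9% — Surgical Team R has the lower rate overall. They agree.

no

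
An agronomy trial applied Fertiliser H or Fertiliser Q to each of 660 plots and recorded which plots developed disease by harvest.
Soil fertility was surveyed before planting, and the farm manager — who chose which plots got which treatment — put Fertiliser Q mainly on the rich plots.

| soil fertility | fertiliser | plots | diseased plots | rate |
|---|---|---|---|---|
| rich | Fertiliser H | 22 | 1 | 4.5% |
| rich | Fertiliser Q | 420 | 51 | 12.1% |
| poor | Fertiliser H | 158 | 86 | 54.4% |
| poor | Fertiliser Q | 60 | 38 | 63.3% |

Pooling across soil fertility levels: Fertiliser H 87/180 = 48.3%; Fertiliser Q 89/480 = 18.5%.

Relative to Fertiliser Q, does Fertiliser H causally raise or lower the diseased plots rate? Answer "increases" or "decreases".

The stratified and pooled comparisons disagree (Fertiliser H wins within each soil fertility; Fertiliser Q wins overall), so the answer turns on the causal role of soil fertility.
Since soil fertility is a pre-existing factor (not a product of the fertiliser) and it affects the outcome on its own, it is a confounder. The stratified rates, not the pooled rate, identify the causal effect.
Within each level — rich: 4.5% vs 12.1%; poor: 54.4% vs 63.3% — Fertiliser H is lower every time.

decreases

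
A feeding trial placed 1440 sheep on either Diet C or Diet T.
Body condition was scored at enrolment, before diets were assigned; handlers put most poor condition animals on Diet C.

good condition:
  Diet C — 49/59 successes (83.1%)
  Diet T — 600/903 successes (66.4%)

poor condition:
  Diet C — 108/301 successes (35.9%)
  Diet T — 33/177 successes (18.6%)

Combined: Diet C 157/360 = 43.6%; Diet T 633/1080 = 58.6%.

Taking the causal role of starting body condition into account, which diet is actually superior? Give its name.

The imbalance in starting body condition arose from how sheep were allocated, not from anything the diet did; and starting body condition independently affects the outcome. The pooled gap is confounded — condition on starting body condition.
Within each level — good condition: 83.1% vs 66.4%; poor condition: 35.9% vs 18.6% — Diet C is higher every time.

Diet C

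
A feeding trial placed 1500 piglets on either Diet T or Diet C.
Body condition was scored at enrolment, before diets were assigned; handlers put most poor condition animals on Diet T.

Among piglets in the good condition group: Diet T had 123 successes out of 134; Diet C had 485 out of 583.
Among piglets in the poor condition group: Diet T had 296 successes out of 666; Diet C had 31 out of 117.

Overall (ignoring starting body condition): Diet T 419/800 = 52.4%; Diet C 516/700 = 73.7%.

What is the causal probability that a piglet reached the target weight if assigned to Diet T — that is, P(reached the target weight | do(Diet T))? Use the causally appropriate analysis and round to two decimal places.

0.67

Within every starting body condition level Diet T has the higher rate, yet pooled Diet C does — Simpson's reversal.
Nothing the diet does changes starting body condition; the imbalance is an allocation artefact. With starting body condition also predicting the outcome, the pooled figure is confounded, and the within-stratum comparison is the causal one.
Standardising Diet T to the population starting body condition mix: 0.478·123/134 + 0.522·296/666 = 0.671.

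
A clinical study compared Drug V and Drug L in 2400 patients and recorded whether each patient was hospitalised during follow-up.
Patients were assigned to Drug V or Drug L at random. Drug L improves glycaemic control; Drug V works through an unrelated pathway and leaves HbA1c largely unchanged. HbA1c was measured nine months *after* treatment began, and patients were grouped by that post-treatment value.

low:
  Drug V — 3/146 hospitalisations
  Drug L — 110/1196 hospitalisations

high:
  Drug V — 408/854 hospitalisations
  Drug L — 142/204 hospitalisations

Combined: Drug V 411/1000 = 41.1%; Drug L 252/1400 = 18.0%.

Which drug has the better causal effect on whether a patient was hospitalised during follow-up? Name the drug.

Drug V is lower inside every HbA1c stratum but Drug L is lower in aggregate. Whether to stratify depends on how HbA1c relates to the drug.
Stratifying would compare drugs among patients the drugs themselves sorted into HbA1c groups — a form of selection on an intermediate. The unconditioned pooled rates give the total causal effect.
Pooled: Drug V 41.1% vs Drug L 18.0%; Drug L is lower overall.

Drug L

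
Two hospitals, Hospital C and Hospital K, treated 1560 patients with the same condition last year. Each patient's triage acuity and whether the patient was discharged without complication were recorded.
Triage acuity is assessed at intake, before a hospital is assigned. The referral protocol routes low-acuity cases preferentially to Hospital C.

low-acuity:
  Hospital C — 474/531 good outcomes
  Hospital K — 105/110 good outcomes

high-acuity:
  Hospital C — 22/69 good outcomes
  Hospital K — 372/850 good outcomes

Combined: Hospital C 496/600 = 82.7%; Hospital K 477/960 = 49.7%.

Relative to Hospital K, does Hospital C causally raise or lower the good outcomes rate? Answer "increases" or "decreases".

decreases

Since triage acuity is a pre-existing factor (not a product of the hospital) and it affects the outcome on its own, it is a confounder. The stratified rates, not the pooled rate, identify the causal effect.
Within each level — low-acuity: 89.3% vs 95.5%; high-acuity: 31.9% vs 43.8% — Hospital K is higher every time.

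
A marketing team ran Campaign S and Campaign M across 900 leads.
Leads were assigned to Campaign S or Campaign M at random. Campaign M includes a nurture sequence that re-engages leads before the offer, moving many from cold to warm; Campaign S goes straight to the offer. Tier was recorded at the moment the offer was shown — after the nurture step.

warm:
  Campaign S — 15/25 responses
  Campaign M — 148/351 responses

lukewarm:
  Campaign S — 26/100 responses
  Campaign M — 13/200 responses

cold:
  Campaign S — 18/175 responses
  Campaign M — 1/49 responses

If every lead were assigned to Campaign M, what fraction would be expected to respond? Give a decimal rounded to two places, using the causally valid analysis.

Campaign S is higher inside every engagement tier stratum but Campaign M is higher in aggregate. Whether to stratify depends on how engagement tier relates to the campaign.
Engagement tier here is a post-treatment variable shaped by the campaign; conditioning on it would introduce bias rather than remove it. The overall comparison is the causal one.
So P(outcome | do(Campaign M)) is just the pooled rate for Campaign M: 162/600 = 0.270.

0.27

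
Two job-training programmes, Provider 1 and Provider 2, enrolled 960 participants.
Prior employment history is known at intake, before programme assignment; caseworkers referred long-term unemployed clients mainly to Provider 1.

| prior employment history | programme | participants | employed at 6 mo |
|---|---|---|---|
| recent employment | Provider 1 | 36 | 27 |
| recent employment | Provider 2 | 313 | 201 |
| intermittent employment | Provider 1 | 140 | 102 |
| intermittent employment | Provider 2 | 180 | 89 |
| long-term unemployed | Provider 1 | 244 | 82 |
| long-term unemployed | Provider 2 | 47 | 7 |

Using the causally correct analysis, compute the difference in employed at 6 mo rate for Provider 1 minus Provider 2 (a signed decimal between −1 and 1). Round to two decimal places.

Within every prior employment history level Provider 1 has the higher rate, yet pooled Provider 2 does — Simpson's reversal.
Prior employment history differs across programmes for reasons unrelated to any effect of the programme itself, and it separately predicts the outcome — a classic confounder. We must compare within prior employment history levels.
Adjusting over the population distribution of prior employment history: 0.364·(0.750−0.642) + 0.333·(0.729−0.494) + 0.303·(0.336−0.149) = +0.174.

+0.17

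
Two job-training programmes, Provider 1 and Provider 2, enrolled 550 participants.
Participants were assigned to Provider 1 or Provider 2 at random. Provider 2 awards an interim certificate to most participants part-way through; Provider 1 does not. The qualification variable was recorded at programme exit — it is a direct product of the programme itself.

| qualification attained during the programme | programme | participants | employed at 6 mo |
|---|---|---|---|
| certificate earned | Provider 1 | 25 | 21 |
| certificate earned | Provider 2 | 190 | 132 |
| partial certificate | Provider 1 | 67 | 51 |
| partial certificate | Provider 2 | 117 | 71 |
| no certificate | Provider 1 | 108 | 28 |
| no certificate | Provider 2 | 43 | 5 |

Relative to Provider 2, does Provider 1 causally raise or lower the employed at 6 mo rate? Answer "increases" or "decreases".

decreases

Qualification attained during the programme is downstream of the programme. One should not condition on a consequence of treatment, so the overall rates are the right comparison.
Pooled: Provider 1 50.0% vs Provider 2 59.4%; Provider 2 is higher overall.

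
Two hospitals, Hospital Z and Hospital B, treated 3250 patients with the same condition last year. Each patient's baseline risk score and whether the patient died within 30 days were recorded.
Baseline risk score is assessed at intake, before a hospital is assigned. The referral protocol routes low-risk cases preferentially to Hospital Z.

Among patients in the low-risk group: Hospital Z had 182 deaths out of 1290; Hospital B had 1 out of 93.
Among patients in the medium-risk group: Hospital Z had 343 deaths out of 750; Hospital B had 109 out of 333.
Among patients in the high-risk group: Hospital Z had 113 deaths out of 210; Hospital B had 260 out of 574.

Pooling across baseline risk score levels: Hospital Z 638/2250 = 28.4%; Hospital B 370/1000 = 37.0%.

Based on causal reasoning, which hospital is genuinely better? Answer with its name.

The stratified and pooled comparisons disagree (Hospital B wins within each baseline risk score; Hospital Z wins overall), so the answer turns on the causal role of baseline risk score.
Here baseline risk score is a common cause — it drives both which hospital a case falls under and the outcome. The crude comparison mixes populations; the stratum-specific rates are the causally relevant ones.
Within each level — low-risk: 14.1% vs 1.1%; medium-risk: 45.7% vs 32.7%; high-risk: 53.8% vs 45.3% — Hospital B is lower every time.

Hospital B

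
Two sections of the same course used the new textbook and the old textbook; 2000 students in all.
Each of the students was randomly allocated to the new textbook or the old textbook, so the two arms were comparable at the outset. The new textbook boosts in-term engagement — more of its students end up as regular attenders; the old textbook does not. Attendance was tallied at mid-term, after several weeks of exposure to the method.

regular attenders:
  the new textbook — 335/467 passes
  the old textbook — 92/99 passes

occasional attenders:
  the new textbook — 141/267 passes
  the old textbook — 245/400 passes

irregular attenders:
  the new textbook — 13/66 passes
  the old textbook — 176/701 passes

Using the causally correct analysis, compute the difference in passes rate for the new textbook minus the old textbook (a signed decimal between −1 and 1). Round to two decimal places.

Mid-term attendance is recorded after the teaching method and is itself shifted by it — it sits on the causal path from teaching method to outcome. Conditioning on a mediator would strip out part of the effect we want; the pooled comparison gives the total causal effect.
The causal difference is the pooled difference: 0.611 − 0.427 = +0.184.

+0.18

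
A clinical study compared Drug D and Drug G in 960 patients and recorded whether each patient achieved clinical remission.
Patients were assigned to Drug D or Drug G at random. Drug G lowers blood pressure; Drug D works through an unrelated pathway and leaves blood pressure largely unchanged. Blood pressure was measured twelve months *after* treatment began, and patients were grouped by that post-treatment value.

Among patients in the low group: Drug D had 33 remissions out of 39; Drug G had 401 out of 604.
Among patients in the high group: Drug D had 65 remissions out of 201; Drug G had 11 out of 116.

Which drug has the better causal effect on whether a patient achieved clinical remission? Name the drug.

Drug G

Blood pressure here is a post-treatment variable shaped by the drug; conditioning on it would introduce bias rather than remove it. The overall comparison is the causal one.
Pooled: Drug D 40.8% vs Drug G 57.2%; Drug G is higher overall.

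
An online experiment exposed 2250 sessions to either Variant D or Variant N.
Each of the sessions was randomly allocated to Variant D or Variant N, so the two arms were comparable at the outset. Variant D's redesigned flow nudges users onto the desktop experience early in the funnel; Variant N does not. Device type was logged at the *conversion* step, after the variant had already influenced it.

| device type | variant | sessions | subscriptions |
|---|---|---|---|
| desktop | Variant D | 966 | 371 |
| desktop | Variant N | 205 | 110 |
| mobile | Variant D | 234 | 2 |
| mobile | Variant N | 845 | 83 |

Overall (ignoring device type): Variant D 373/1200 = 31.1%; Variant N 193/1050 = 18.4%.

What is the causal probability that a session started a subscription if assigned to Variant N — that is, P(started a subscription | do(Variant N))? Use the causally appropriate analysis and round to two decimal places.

Device type here is a post-treatment variable shaped by the variant; conditioning on it would introduce bias rather than remove it. The overall comparison is the causal one.
So P(outcome | do(Variant N)) is just the pooled rate for Variant N: 193/1050 = 0.184.

0.18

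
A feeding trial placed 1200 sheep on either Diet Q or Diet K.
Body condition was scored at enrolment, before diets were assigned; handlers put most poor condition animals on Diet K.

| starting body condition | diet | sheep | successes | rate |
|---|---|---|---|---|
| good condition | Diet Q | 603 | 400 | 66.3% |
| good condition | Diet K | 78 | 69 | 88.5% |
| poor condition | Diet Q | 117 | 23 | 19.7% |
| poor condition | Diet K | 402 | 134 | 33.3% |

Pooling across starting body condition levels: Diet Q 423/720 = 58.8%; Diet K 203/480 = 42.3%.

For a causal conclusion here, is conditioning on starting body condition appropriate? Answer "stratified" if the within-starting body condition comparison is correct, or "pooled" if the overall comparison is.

stratified

Diet K is higher inside every starting body condition stratum but Diet Q is higher in aggregate. Whether to stratify depends on how starting body condition relates to the diet.
Here starting body condition is a common cause — it drives both which diet a case falls under and the outcome. The crude comparison mixes populations; the stratum-specific rates are the causally relevant ones.
Within each level — good condition: 66.3% vs 88.5%; poor condition: 19.7% vs 33.3% — Diet K is higher every time.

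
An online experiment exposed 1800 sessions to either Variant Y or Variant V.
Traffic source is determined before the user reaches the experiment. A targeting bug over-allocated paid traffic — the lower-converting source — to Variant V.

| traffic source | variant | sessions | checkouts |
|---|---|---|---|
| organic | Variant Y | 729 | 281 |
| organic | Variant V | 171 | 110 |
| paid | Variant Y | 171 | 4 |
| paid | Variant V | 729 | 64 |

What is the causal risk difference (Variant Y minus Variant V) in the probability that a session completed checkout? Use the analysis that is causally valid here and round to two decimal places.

-0.16

The traffic source-specific comparison favours Variant V throughout, but the pooled figures favour Variant Y. The question is whether to condition on traffic source.
The imbalance in traffic source arose from how sessions were allocated, not from anything the variant did; and traffic source independently affects the outcome. The pooled gap is confounded — condition on traffic source.
Adjusting over the population distribution of traffic source: 0.500·(0.385−0.643) + 0.500·(0.023−0.088) = -0.161.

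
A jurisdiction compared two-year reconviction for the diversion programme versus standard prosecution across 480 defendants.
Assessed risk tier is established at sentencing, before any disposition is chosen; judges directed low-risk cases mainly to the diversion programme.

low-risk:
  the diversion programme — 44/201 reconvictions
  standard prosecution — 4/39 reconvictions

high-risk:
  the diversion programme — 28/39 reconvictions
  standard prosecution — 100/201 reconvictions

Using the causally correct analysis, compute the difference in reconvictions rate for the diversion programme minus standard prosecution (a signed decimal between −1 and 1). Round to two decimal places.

+0.17

Within every assessed risk tier level standard prosecution has the lower rate, yet pooled the diversion programme does — Simpson's reversal.
Nothing the disposition does changes assessed risk tier; the imbalance is an allocation artefact. With assessed risk tier also predicting the outcome, the pooled figure is confounded, and the within-stratum comparison is the causal one.
Adjusting over the population distribution of assessed risk tier: 0.500·(0.219−0.103) + 0.500·(0.718−0.498) = +0.168.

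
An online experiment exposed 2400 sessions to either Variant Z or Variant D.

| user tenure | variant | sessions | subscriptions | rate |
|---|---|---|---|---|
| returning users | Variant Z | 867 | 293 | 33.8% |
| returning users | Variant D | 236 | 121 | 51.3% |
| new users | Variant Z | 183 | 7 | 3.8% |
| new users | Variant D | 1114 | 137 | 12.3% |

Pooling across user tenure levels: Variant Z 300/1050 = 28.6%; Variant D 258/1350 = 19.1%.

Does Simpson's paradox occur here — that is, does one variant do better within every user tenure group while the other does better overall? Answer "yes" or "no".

Within each user tenure level (returning users 33.8% vs 51.3%; new users 3.8% vs 12.3%), Variant D has the higher rate every time. Pooled: 28.6% vs 19.1% — Variant Z has the higher rate overall. The two comparisons disagree.

yes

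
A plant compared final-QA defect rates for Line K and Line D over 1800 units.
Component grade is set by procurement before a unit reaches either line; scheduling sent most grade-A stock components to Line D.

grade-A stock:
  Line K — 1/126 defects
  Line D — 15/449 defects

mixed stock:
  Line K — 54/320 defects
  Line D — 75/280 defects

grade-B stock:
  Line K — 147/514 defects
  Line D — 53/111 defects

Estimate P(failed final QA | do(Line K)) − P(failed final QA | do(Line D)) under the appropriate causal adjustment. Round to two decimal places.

-0.11

Within every component grade level Line K has the lower rate, yet pooled Line D does — Simpson's reversal.
Component grade satisfies the back-door criterion: it is not a descendant of the line, and it blocks the spurious path from line to outcome. Adjusting for it (i.e., using the within-component grade rates) gives the causal effect.
Adjusting over the population distribution of component grade: 0.319·(0.008−0.033) + 0.333·(0.169−0.268) + 0.347·(0.286−0.477) = -0.108.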